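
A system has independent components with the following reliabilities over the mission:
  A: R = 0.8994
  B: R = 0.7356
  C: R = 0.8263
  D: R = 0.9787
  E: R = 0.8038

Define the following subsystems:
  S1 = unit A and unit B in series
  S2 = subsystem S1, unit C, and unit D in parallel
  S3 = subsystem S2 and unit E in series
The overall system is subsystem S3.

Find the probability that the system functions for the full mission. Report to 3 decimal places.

0.803

Series (A and B): 0.89940 × 0.73560 = 0.66160
Parallel ([0.66160], C, and D): 1 − (1 − 0.66160)(1 − 0.82630)(1 − 0.97870) = 0.99875
Series ([0.99875] and E): 0.99875 × 0.80380 = 0.803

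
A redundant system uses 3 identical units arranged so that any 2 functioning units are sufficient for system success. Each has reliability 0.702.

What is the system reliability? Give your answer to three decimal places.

R = Σ_{i=2}^{3} C(3,i) p^i (1−p)^{3−i} with p = 0.702
C(3,2)·0.702^2·0.298^1 = 0.44057
C(3,3)·0.702^3·0.298^0 = 0.34595
Sum = 0.787

0.787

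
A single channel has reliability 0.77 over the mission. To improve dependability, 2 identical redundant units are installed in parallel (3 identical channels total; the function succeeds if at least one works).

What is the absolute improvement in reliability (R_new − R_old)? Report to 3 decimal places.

R_before = 0.77
R_after = 1 − (1 − 0.77)^3 = 0.988
ΔR = 0.988 − 0.77 = 0.218

0.218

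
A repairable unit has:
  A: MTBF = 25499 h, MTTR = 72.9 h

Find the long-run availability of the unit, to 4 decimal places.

0.9971

A(A) = MTBF/(MTBF+MTTR) = 25499/(25499+72.9) = 0.9971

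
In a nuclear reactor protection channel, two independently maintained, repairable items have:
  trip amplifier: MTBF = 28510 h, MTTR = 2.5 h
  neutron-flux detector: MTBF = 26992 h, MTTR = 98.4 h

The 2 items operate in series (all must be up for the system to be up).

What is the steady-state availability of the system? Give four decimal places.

0.9963

A(trip amplifier) = MTBF/(MTBF+MTTR) = 28510/(28510+2.5) = 0.999912
A(neutron-flux detector) = MTBF/(MTBF+MTTR) = 26992/(26992+98.4) = 0.996368
Series availability: 0.999912 × 0.996368 = 0.9963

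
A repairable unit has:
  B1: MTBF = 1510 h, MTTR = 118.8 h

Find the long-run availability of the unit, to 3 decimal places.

A(B1) = MTBF/(MTBF+MTTR) = 1510/(1510+118.8) = 0.927

0.927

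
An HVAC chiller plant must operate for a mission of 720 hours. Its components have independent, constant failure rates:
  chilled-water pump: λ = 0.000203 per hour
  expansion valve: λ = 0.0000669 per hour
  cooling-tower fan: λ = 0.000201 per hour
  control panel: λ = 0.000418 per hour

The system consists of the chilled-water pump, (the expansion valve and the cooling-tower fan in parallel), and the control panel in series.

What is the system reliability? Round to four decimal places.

R(chilled-water pump) = exp(−0.000203 × 720) = 0.864019
R(expansion valve) = exp(−0.0000669 × 720) = 0.952974
R(cooling-tower fan) = exp(−0.000201 × 720) = 0.865265
R(control panel) = exp(−0.000418 × 720) = 0.740107
Parallel (expansion valve and cooling-tower fan): 1 − (1 − 0.952974)(1 − 0.865265) = 0.993664
Series (chilled-water pump, [0.993664], and control panel): 0.864019 × 0.993664 × 0.740107 = 0.6354

0.6354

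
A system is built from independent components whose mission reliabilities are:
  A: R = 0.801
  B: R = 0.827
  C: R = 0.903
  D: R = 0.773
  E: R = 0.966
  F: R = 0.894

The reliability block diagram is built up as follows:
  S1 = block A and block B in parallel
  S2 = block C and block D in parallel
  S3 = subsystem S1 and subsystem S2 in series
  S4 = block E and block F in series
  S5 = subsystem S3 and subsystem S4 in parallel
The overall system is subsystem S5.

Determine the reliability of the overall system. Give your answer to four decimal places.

Parallel (A and B): 1 − (1 − 0.801000)(1 − 0.827000) = 0.965573
Parallel (C and D): 1 − (1 − 0.903000)(1 − 0.773000) = 0.977981
Series ([0.965573] and [0.977981]): 0.965573 × 0.977981 = 0.944312
Series (E and F): 0.966000 × 0.894000 = 0.863604
Parallel ([0.944312] and [0.863604]): 1 − (1 − 0.944312)(1 − 0.863604) = 0.9924

0.9924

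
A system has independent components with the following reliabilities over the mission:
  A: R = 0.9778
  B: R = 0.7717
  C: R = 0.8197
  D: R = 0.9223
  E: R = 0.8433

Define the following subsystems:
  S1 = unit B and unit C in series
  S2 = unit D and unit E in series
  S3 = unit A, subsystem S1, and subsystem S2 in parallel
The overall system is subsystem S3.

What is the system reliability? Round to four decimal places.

0.9982

Series (B and C): 0.771700 × 0.819700 = 0.632562
Series (D and E): 0.922300 × 0.843300 = 0.777776
Parallel (A, [0.632562], and [0.777776]): 1 − (1 − 0.977800)(1 − 0.632562)(1 − 0.777776) = 0.9982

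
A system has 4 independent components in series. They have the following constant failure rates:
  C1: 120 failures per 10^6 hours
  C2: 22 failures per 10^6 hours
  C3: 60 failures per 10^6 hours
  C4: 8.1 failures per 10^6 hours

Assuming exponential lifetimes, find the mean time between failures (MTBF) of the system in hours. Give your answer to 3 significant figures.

Series of exponential components: λ_sys = Σ λ_i
λ_sys = 0.00012 + 0.000022 + 0.000060 + 0.0000081 = 2.1010e-04 /h
MTBF = 1 / λ_sys = 4760 h

4760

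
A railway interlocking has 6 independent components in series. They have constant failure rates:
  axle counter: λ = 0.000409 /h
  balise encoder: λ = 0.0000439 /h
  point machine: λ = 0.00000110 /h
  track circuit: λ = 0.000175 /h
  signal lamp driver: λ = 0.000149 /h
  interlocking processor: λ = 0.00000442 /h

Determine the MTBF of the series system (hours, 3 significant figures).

Series of exponential components: λ_sys = Σ λ_i
λ_sys = 0.000409 + 0.0000439 + 0.00000110 + 0.000175 + 0.000149 + 0.00000442 = 7.8242e-04 /h
MTBF = 1 / λ_sys = 1280 h

1280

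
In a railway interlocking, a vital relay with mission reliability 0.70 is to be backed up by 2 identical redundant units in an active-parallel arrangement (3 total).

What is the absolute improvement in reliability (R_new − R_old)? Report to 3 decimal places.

0.273

R_before = 0.70
R_after = 1 − (1 − 0.70)^3 = 0.973
ΔR = 0.973 − 0.70 = 0.273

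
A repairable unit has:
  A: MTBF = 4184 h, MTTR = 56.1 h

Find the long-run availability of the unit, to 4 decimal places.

A(A) = MTBF/(MTBF+MTTR) = 4184/(4184+56.1) = 0.9868

0.9868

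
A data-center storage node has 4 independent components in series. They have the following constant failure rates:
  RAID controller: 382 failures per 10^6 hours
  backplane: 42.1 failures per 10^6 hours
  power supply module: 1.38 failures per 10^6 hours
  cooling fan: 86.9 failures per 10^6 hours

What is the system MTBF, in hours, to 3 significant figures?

1950

Series of exponential components: λ_sys = Σ λ_i
λ_sys = 0.000382 + 0.0000421 + 0.00000138 + 0.0000869 = 5.1238e-04 /h
MTBF = 1 / λ_sys = 1950 h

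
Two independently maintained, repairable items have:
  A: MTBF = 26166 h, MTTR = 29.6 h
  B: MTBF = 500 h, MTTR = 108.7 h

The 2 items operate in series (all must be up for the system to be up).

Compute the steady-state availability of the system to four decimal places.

0.8205

A(A) = MTBF/(MTBF+MTTR) = 26166/(26166+29.6) = 0.998870
A(B) = MTBF/(MTBF+MTTR) = 500/(500+108.7) = 0.821423
Series availability: 0.998870 × 0.821423 = 0.8205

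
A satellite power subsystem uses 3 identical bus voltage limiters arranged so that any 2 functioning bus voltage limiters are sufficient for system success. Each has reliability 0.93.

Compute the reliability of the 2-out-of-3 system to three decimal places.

R = Σ_{i=2}^{3} C(3,i) p^i (1−p)^{3−i} with p = 0.93
C(3,2)·0.93^2·0.07^1 = 0.18163
C(3,3)·0.93^3·0.07^0 = 0.80436
Sum = 0.986

0.986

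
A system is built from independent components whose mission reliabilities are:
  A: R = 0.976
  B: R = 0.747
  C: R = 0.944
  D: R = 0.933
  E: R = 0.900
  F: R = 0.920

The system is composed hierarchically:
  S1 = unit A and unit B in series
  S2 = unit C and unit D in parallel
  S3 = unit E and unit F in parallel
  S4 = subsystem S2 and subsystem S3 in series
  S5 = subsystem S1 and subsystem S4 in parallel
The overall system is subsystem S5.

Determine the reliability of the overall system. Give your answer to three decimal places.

0.997

Series (A and B): 0.97600 × 0.74700 = 0.72907
Parallel (C and D): 1 − (1 − 0.94400)(1 − 0.93300) = 0.99625
Parallel (E and F): 1 − (1 − 0.90000)(1 − 0.92000) = 0.99200
Series ([0.99625] and [0.99200]): 0.99625 × 0.99200 = 0.98828
Parallel ([0.72907] and [0.98828]): 1 − (1 − 0.72907)(1 − 0.98828) = 0.997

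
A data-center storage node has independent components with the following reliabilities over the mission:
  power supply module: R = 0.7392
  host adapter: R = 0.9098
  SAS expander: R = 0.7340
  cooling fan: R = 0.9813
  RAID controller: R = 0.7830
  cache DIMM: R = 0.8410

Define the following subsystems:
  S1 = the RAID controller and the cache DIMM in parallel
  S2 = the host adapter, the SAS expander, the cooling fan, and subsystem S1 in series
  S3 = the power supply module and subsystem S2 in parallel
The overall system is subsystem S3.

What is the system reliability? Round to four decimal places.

Parallel (RAID controller and cache DIMM): 1 − (1 − 0.783000)(1 − 0.841000) = 0.965497
Series (host adapter, SAS expander, cooling fan, and [0.965497]): 0.909800 × 0.734000 × 0.981300 × 0.965497 = 0.632695
Parallel (power supply module and [0.632695]): 1 − (1 − 0.739200)(1 − 0.632695) = 0.9042

0.9042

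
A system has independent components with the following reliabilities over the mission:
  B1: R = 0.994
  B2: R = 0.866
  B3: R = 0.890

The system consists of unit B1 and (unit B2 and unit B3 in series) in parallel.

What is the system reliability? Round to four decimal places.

Series (B2 and B3): 0.866000 × 0.890000 = 0.770740
Parallel (B1 and [0.770740]): 1 − (1 − 0.994000)(1 − 0.770740) = 0.9986

0.9986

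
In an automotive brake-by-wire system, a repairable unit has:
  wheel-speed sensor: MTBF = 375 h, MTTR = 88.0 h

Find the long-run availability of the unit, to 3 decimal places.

0.810

A(wheel-speed sensor) = MTBF/(MTBF+MTTR) = 375/(375+88.0) = 0.810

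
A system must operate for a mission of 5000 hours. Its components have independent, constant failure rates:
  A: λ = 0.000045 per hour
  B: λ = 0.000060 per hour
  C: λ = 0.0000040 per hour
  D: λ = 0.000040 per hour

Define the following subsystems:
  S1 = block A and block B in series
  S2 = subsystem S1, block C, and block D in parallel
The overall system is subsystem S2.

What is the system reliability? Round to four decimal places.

R(A) = exp(−0.000045 × 5000) = 0.798516
R(B) = exp(−0.000060 × 5000) = 0.740818
R(C) = exp(−0.0000040 × 5000) = 0.980199
R(D) = exp(−0.000040 × 5000) = 0.818731
Series (A and B): 0.798516 × 0.740818 = 0.591555
Parallel ([0.591555], C, and D): 1 − (1 − 0.591555)(1 − 0.980199)(1 − 0.818731) = 0.9985

0.9985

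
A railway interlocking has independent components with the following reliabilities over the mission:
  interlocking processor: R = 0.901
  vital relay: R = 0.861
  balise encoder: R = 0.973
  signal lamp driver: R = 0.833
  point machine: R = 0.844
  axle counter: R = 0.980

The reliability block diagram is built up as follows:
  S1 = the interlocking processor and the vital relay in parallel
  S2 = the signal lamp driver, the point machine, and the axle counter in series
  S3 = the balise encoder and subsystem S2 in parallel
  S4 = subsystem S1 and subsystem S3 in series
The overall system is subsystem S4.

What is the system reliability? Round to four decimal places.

Parallel (interlocking processor and vital relay): 1 − (1 − 0.901000)(1 − 0.861000) = 0.986239
Series (signal lamp driver, point machine, and axle counter): 0.833000 × 0.844000 × 0.980000 = 0.688991
Parallel (balise encoder and [0.688991]): 1 − (1 − 0.973000)(1 − 0.688991) = 0.991603
Series ([0.986239] and [0.991603]): 0.986239 × 0.991603 = 0.9780

0.9780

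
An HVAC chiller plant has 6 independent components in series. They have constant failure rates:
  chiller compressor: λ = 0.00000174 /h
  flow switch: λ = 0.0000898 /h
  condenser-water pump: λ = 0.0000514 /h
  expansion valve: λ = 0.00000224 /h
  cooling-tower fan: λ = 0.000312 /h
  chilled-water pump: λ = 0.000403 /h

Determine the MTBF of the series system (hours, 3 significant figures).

Series of exponential components: λ_sys = Σ λ_i
λ_sys = 0.00000174 + 0.0000898 + 0.0000514 + 0.00000224 + 0.000312 + 0.000403 = 8.6018e-04 /h
MTBF = 1 / λ_sys = 1160 h

1160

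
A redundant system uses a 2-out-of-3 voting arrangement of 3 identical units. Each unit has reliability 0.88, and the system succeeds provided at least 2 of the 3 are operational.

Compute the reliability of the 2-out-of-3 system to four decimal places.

R = Σ_{i=2}^{3} C(3,i) p^i (1−p)^{3−i} with p = 0.88
C(3,2)·0.88^2·0.12^1 = 0.278784
C(3,3)·0.88^3·0.12^0 = 0.681472
Sum = 0.9603

0.9603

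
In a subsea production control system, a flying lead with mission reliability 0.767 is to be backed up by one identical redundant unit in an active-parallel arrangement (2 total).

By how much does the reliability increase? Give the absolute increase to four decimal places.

0.1787

R_before = 0.767
R_after = 1 − (1 − 0.767)^2 = 0.9457
ΔR = 0.9457 − 0.767 = 0.1787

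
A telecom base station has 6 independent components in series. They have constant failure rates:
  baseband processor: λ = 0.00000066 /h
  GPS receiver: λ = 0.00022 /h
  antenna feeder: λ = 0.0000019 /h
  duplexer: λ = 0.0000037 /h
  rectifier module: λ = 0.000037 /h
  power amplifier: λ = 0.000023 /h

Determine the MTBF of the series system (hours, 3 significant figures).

3490

Series of exponential components: λ_sys = Σ λ_i
λ_sys = 0.00000066 + 0.00022 + 0.0000019 + 0.0000037 + 0.000037 + 0.000023 = 2.8626e-04 /h
MTBF = 1 / λ_sys = 3490 h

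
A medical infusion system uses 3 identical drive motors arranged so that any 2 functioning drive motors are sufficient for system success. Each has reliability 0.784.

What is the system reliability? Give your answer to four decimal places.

R = Σ_{i=2}^{3} C(3,i) p^i (1−p)^{3−i} with p = 0.784
C(3,2)·0.784^2·0.216^1 = 0.398297
C(3,3)·0.784^3·0.216^0 = 0.481890
Sum = 0.8802

0.8802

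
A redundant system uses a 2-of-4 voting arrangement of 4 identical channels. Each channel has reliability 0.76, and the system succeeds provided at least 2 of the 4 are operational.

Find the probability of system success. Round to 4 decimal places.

0.9547

R = Σ_{i=2}^{4} C(4,i) p^i (1−p)^{4−i} with p = 0.76
C(4,2)·0.76^2·0.24^2 = 0.199619
C(4,3)·0.76^3·0.24^1 = 0.421417
C(4,4)·0.76^4·0.24^0 = 0.333622
Sum = 0.9547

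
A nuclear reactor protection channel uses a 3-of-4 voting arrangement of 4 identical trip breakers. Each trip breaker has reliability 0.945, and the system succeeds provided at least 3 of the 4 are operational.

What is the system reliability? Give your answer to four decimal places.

0.9832

R = Σ_{i=3}^{4} C(4,i) p^i (1−p)^{4−i} with p = 0.945
C(4,3)·0.945^3·0.055^1 = 0.185660
C(4,4)·0.945^4·0.055^0 = 0.797494
Sum = 0.9832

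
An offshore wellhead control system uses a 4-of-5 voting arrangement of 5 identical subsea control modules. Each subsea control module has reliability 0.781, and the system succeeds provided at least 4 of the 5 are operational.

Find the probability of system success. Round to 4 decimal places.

0.6980

R = Σ_{i=4}^{5} C(5,i) p^i (1−p)^{5−i} with p = 0.781
C(5,4)·0.781^4·0.219^1 = 0.407397
C(5,5)·0.781^5·0.219^0 = 0.290573
Sum = 0.6980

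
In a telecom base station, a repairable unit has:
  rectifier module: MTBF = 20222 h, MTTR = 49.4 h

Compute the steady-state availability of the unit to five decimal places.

A(rectifier module) = MTBF/(MTBF+MTTR) = 20222/(20222+49.4) = 0.99756

0.99756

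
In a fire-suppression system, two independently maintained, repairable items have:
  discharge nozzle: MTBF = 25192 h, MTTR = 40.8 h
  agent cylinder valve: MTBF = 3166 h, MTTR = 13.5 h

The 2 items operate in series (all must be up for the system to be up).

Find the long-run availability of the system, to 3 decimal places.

A(discharge nozzle) = MTBF/(MTBF+MTTR) = 25192/(25192+40.8) = 0.998383
A(agent cylinder valve) = MTBF/(MTBF+MTTR) = 3166/(3166+13.5) = 0.995754
Series availability: 0.998383 × 0.995754 = 0.994

0.994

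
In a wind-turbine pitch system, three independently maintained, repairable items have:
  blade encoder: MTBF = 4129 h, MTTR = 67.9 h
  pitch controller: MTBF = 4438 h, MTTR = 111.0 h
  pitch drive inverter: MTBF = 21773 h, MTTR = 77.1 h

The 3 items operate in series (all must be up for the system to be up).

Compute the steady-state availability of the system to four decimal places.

0.9564

A(blade encoder) = MTBF/(MTBF+MTTR) = 4129/(4129+67.9) = 0.983821
A(pitch controller) = MTBF/(MTBF+MTTR) = 4438/(4438+111.0) = 0.975599
A(pitch drive inverter) = MTBF/(MTBF+MTTR) = 21773/(21773+77.1) = 0.996471
Series availability: 0.983821 × 0.975599 × 0.996471 = 0.9564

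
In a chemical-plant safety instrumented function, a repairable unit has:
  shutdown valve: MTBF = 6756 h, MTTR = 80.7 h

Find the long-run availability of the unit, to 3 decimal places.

A(shutdown valve) = MTBF/(MTBF+MTTR) = 6756/(6756+80.7) = 0.988

0.988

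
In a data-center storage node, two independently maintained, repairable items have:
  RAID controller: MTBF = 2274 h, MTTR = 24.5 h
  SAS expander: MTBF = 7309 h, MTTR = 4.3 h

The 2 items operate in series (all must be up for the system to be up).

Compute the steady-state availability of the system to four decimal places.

0.9888

A(RAID controller) = MTBF/(MTBF+MTTR) = 2274/(2274+24.5) = 0.989341
A(SAS expander) = MTBF/(MTBF+MTTR) = 7309/(7309+4.3) = 0.999412
Series availability: 0.989341 × 0.999412 = 0.9888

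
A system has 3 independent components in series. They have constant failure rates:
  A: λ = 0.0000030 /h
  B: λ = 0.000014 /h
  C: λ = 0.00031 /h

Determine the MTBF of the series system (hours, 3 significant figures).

Series of exponential components: λ_sys = Σ λ_i
λ_sys = 0.0000030 + 0.000014 + 0.00031 = 3.2700e-04 /h
MTBF = 1 / λ_sys = 3060 h

3060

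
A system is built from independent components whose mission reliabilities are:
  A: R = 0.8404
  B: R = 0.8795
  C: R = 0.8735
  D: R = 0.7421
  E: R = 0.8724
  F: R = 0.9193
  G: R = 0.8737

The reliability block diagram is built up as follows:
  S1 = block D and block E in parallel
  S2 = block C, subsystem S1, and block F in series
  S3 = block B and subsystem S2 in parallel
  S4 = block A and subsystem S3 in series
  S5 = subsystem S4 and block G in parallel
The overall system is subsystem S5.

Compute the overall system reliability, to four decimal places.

Parallel (D and E): 1 − (1 − 0.742100)(1 − 0.872400) = 0.967092
Series (C, [0.967092], and F): 0.873500 × 0.967092 × 0.919300 = 0.776583
Parallel (B and [0.776583]): 1 − (1 − 0.879500)(1 − 0.776583) = 0.973078
Series (A and [0.973078]): 0.840400 × 0.973078 = 0.817775
Parallel ([0.817775] and G): 1 − (1 − 0.817775)(1 − 0.873700) = 0.9770

0.9770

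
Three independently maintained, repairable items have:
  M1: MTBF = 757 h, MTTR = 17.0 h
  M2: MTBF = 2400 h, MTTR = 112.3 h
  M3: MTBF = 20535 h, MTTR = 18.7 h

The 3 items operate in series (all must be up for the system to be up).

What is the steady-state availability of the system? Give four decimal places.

0.9335

A(M1) = MTBF/(MTBF+MTTR) = 757/(757+17.0) = 0.978036
A(M2) = MTBF/(MTBF+MTTR) = 2400/(2400+112.3) = 0.955300
A(M3) = MTBF/(MTBF+MTTR) = 20535/(20535+18.7) = 0.999090
Series availability: 0.978036 × 0.955300 × 0.999090 = 0.9335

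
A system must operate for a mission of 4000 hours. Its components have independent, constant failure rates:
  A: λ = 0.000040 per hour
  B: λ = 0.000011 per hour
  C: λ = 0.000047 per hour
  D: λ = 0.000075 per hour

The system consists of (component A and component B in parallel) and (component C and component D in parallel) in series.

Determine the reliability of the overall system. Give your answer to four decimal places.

0.9495

R(A) = exp(−0.000040 × 4000) = 0.852144
R(B) = exp(−0.000011 × 4000) = 0.956954
R(C) = exp(−0.000047 × 4000) = 0.828615
R(D) = exp(−0.000075 × 4000) = 0.740818
Parallel (A and B): 1 − (1 − 0.852144)(1 − 0.956954) = 0.993635
Parallel (C and D): 1 − (1 − 0.828615)(1 − 0.740818) = 0.955580
Series ([0.993635] and [0.955580]): 0.993635 × 0.955580 = 0.9495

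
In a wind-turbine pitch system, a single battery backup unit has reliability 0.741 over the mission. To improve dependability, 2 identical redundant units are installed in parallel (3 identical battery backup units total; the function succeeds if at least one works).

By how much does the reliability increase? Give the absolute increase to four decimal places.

0.2416

R_before = 0.741
R_after = 1 − (1 − 0.741)^3 = 0.9826
ΔR = 0.9826 − 0.741 = 0.2416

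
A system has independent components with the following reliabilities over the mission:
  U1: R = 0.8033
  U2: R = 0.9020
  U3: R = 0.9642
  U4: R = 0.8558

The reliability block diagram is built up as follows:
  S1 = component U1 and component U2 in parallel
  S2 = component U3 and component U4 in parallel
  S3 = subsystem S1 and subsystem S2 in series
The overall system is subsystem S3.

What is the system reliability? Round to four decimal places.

Parallel (U1 and U2): 1 − (1 − 0.803300)(1 − 0.902000) = 0.980723
Parallel (U3 and U4): 1 − (1 − 0.964200)(1 − 0.855800) = 0.994838
Series ([0.980723] and [0.994838]): 0.980723 × 0.994838 = 0.9757

0.9757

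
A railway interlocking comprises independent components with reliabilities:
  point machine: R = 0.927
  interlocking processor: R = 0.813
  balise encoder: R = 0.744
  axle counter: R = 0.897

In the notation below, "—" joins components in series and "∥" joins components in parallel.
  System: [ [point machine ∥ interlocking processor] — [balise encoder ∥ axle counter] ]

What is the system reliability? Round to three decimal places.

Parallel (point machine and interlocking processor): 1 − (1 − 0.92700)(1 − 0.81300) = 0.98635
Parallel (balise encoder and axle counter): 1 − (1 − 0.74400)(1 − 0.89700) = 0.97363
Series ([0.98635] and [0.97363]): 0.98635 × 0.97363 = 0.960

0.960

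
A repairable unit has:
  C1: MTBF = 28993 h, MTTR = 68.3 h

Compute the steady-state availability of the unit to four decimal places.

0.9976

A(C1) = MTBF/(MTBF+MTTR) = 28993/(28993+68.3) = 0.9976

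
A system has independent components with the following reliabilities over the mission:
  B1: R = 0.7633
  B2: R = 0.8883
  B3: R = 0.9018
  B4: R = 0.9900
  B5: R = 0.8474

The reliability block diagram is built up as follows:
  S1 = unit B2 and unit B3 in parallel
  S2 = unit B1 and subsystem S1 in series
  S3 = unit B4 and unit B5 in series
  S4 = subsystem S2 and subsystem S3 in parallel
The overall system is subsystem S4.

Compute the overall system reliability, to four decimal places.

Parallel (B2 and B3): 1 − (1 − 0.888300)(1 − 0.901800) = 0.989031
Series (B1 and [0.989031]): 0.763300 × 0.989031 = 0.754927
Series (B4 and B5): 0.990000 × 0.847400 = 0.838926
Parallel ([0.754927] and [0.838926]): 1 − (1 − 0.754927)(1 − 0.838926) = 0.9605

0.9605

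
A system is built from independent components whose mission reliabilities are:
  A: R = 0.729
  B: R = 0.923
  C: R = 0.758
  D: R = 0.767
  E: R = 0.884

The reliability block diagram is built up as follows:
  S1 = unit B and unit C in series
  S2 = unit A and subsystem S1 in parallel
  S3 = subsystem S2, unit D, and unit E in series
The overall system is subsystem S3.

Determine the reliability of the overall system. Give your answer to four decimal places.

Series (B and C): 0.923000 × 0.758000 = 0.699634
Parallel (A and [0.699634]): 1 − (1 − 0.729000)(1 − 0.699634) = 0.918601
Series ([0.918601], D, and E): 0.918601 × 0.767000 × 0.884000 = 0.6228

0.6228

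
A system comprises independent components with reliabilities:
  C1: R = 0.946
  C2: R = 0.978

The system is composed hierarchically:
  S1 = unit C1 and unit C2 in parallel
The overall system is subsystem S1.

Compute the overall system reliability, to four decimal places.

0.9988

Parallel (C1 and C2): 1 − (1 − 0.946000)(1 − 0.978000) = 0.9988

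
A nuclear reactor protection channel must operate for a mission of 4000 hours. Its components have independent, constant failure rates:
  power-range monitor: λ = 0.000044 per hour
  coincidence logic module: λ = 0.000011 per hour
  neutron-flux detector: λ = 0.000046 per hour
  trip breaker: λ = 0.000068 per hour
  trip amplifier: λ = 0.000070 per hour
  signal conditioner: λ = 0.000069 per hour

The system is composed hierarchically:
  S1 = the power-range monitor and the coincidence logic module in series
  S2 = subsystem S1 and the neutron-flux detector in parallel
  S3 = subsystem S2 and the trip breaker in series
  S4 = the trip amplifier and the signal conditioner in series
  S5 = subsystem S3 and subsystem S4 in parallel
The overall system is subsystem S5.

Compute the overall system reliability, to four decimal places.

0.8876

R(power-range monitor) = exp(−0.000044 × 4000) = 0.838618
R(coincidence logic module) = exp(−0.000011 × 4000) = 0.956954
R(neutron-flux detector) = exp(−0.000046 × 4000) = 0.831936
R(trip breaker) = exp(−0.000068 × 4000) = 0.761854
R(trip amplifier) = exp(−0.000070 × 4000) = 0.755784
R(signal conditioner) = exp(−0.000069 × 4000) = 0.758813
Series (power-range monitor and coincidence logic module): 0.838618 × 0.956954 = 0.802519
Parallel ([0.802519] and neutron-flux detector): 1 − (1 − 0.802519)(1 − 0.831936) = 0.966811
Series ([0.966811] and trip breaker): 0.966811 × 0.761854 = 0.736569
Series (trip amplifier and signal conditioner): 0.755784 × 0.758813 = 0.573499
Parallel ([0.736569] and [0.573499]): 1 − (1 − 0.736569)(1 − 0.573499) = 0.8876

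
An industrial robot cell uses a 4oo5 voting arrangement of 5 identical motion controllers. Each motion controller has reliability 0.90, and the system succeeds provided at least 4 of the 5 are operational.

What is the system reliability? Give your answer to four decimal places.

0.9185

R = Σ_{i=4}^{5} C(5,i) p^i (1−p)^{5−i} with p = 0.90
C(5,4)·0.90^4·0.10^1 = 0.328050
C(5,5)·0.90^5·0.10^0 = 0.590490
Sum = 0.9185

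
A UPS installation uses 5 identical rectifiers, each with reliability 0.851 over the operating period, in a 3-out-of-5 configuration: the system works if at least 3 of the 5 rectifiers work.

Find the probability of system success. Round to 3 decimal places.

R = Σ_{i=3}^{5} C(5,i) p^i (1−p)^{5−i} with p = 0.851
C(5,3)·0.851^3·0.149^2 = 0.13682
C(5,4)·0.851^4·0.149^1 = 0.39073
C(5,5)·0.851^5·0.149^0 = 0.44632
Sum = 0.974

0.974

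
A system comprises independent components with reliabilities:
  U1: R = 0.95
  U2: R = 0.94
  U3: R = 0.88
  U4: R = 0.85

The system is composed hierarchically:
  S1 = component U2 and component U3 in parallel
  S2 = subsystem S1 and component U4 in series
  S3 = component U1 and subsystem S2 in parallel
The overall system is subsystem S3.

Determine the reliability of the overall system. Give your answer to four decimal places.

0.9922

Parallel (U2 and U3): 1 − (1 − 0.940000)(1 − 0.880000) = 0.992800
Series ([0.992800] and U4): 0.992800 × 0.850000 = 0.843880
Parallel (U1 and [0.843880]): 1 − (1 − 0.950000)(1 − 0.843880) = 0.9922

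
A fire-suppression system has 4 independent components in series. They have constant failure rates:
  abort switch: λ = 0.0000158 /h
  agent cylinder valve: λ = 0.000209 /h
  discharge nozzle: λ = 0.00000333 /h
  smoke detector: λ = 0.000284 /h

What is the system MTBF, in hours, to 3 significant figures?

1950

Series of exponential components: λ_sys = Σ λ_i
λ_sys = 0.0000158 + 0.000209 + 0.00000333 + 0.000284 = 5.1213e-04 /h
MTBF = 1 / λ_sys = 1950 h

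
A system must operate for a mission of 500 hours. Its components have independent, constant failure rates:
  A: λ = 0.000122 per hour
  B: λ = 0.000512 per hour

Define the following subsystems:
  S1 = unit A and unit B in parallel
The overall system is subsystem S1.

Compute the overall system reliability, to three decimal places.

0.987

R(A) = exp(−0.000122 × 500) = 0.94082
R(B) = exp(−0.000512 × 500) = 0.77414
Parallel (A and B): 1 − (1 − 0.94082)(1 − 0.77414) = 0.987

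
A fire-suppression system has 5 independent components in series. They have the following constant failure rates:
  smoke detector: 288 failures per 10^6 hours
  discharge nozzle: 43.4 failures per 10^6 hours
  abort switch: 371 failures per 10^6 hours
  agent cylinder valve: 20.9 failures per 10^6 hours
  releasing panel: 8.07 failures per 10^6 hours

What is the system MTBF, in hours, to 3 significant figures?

Series of exponential components: λ_sys = Σ λ_i
λ_sys = 0.000288 + 0.0000434 + 0.000371 + 0.0000209 + 0.00000807 = 7.3137e-04 /h
MTBF = 1 / λ_sys = 1370 h

1370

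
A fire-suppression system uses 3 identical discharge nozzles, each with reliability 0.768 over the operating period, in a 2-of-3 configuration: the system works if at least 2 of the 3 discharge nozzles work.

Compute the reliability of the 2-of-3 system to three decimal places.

0.864

R = Σ_{i=2}^{3} C(3,i) p^i (1−p)^{3−i} with p = 0.768
C(3,2)·0.768^2·0.232^1 = 0.41052
C(3,3)·0.768^3·0.232^0 = 0.45298
Sum = 0.864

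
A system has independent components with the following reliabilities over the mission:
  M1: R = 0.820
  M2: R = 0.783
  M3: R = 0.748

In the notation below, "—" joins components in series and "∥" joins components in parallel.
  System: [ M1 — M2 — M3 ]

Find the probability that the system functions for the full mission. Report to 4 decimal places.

Series (M1, M2, and M3): 0.820000 × 0.783000 × 0.748000 = 0.4803

0.4803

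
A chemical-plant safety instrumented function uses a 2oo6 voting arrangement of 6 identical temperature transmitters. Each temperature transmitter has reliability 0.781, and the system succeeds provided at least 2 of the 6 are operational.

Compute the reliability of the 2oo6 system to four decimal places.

R = Σ_{i=2}^{6} C(6,i) p^i (1−p)^{6−i} with p = 0.781
C(6,2)·0.781^2·0.219^4 = 0.021046
C(6,3)·0.781^3·0.219^3 = 0.100073
C(6,4)·0.781^4·0.219^2 = 0.267660
C(6,5)·0.781^5·0.219^1 = 0.381813
C(6,6)·0.781^6·0.219^0 = 0.226937
Sum = 0.9975

0.9975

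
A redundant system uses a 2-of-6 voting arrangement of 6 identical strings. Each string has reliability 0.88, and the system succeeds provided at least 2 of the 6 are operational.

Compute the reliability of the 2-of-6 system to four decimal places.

0.9999

R = Σ_{i=2}^{6} C(6,i) p^i (1−p)^{6−i} with p = 0.88
C(6,2)·0.88^2·0.12^4 = 0.002409
C(6,3)·0.88^3·0.12^3 = 0.023552
C(6,4)·0.88^4·0.12^2 = 0.129534
C(6,5)·0.88^5·0.12^1 = 0.379967
C(6,6)·0.88^6·0.12^0 = 0.464404
Sum = 0.9999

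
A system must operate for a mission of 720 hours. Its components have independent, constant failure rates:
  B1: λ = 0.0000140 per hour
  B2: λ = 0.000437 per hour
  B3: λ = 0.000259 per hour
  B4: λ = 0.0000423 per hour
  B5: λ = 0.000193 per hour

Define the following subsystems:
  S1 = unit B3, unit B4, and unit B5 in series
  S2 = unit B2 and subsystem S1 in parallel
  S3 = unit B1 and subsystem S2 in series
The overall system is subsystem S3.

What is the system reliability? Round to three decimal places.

R(B1) = exp(−0.0000140 × 720) = 0.98997
R(B2) = exp(−0.000437 × 720) = 0.73005
R(B3) = exp(−0.000259 × 720) = 0.82988
R(B4) = exp(−0.0000423 × 720) = 0.97000
R(B5) = exp(−0.000193 × 720) = 0.87026
Series (B3, B4, and B5): 0.82988 × 0.97000 × 0.87026 = 0.70055
Parallel (B2 and [0.70055]): 1 − (1 − 0.73005)(1 − 0.70055) = 0.91916
Series (B1 and [0.91916]): 0.98997 × 0.91916 = 0.910

0.910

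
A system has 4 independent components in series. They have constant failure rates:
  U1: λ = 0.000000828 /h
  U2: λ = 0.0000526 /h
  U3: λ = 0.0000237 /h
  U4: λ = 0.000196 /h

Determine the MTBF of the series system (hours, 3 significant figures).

3660

Series of exponential components: λ_sys = Σ λ_i
λ_sys = 0.000000828 + 0.0000526 + 0.0000237 + 0.000196 = 2.7313e-04 /h
MTBF = 1 / λ_sys = 3660 h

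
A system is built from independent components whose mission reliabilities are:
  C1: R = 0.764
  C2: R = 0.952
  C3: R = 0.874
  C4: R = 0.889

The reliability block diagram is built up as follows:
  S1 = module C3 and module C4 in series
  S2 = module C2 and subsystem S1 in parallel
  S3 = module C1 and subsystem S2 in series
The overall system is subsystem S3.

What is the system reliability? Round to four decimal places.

0.7558

Series (C3 and C4): 0.874000 × 0.889000 = 0.776986
Parallel (C2 and [0.776986]): 1 − (1 − 0.952000)(1 − 0.776986) = 0.989295
Series (C1 and [0.989295]): 0.764000 × 0.989295 = 0.7558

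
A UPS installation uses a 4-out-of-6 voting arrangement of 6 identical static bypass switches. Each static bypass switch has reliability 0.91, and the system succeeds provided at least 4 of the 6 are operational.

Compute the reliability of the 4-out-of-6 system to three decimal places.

R = Σ_{i=4}^{6} C(6,i) p^i (1−p)^{6−i} with p = 0.91
C(6,4)·0.91^4·0.09^2 = 0.08332
C(6,5)·0.91^5·0.09^1 = 0.33698
C(6,6)·0.91^6·0.09^0 = 0.56787
Sum = 0.988

0.988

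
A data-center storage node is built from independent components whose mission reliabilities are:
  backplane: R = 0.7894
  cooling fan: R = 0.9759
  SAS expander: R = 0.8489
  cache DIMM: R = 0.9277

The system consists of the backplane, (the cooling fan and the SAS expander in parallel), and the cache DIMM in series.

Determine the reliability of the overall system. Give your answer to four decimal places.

Parallel (cooling fan and SAS expander): 1 − (1 − 0.975900)(1 − 0.848900) = 0.996358
Series (backplane, [0.996358], and cache DIMM): 0.789400 × 0.996358 × 0.927700 = 0.7297

0.7297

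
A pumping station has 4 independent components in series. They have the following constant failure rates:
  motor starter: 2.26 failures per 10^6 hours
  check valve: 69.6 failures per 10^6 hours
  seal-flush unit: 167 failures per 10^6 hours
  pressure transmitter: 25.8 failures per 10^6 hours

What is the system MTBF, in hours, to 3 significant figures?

3780

Series of exponential components: λ_sys = Σ λ_i
λ_sys = 0.00000226 + 0.0000696 + 0.000167 + 0.0000258 = 2.6466e-04 /h
MTBF = 1 / λ_sys = 3780 h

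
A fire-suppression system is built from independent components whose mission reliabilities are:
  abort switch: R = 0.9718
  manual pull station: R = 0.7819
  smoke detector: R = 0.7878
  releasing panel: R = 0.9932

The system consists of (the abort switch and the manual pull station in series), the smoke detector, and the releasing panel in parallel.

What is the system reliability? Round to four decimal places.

Series (abort switch and manual pull station): 0.971800 × 0.781900 = 0.759850
Parallel ([0.759850], smoke detector, and releasing panel): 1 − (1 − 0.759850)(1 − 0.787800)(1 − 0.993200) = 0.9997

0.9997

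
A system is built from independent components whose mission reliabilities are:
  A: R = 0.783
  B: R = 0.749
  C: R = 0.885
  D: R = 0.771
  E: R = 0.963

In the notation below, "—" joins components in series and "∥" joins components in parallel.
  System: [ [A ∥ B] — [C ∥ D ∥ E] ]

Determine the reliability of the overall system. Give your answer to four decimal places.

Parallel (A and B): 1 − (1 − 0.783000)(1 − 0.749000) = 0.945533
Parallel (C, D, and E): 1 − (1 − 0.885000)(1 − 0.771000)(1 − 0.963000) = 0.999026
Series ([0.945533] and [0.999026]): 0.945533 × 0.999026 = 0.9446

0.9446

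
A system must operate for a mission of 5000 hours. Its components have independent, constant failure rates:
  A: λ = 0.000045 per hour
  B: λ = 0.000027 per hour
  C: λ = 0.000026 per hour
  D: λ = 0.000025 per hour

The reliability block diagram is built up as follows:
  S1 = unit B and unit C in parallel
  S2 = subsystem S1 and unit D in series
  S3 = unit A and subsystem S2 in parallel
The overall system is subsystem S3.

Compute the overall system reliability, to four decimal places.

R(A) = exp(−0.000045 × 5000) = 0.798516
R(B) = exp(−0.000027 × 5000) = 0.873716
R(C) = exp(−0.000026 × 5000) = 0.878095
R(D) = exp(−0.000025 × 5000) = 0.882497
Parallel (B and C): 1 − (1 − 0.873716)(1 − 0.878095) = 0.984605
Series ([0.984605] and D): 0.984605 × 0.882497 = 0.868911
Parallel (A and [0.868911]): 1 − (1 − 0.798516)(1 − 0.868911) = 0.9736

0.9736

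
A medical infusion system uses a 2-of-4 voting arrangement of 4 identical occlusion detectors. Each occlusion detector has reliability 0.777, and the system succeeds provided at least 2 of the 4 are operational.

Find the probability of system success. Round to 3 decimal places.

0.963

R = Σ_{i=2}^{4} C(4,i) p^i (1−p)^{4−i} with p = 0.777
C(4,2)·0.777^2·0.223^2 = 0.18014
C(4,3)·0.777^3·0.223^1 = 0.41843
C(4,4)·0.777^4·0.223^0 = 0.36449
Sum = 0.963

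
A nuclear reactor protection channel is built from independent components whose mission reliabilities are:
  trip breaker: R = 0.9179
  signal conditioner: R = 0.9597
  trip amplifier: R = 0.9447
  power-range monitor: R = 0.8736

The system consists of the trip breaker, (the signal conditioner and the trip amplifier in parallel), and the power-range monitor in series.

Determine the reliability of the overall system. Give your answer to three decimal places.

Parallel (signal conditioner and trip amplifier): 1 − (1 − 0.95970)(1 − 0.94470) = 0.99777
Series (trip breaker, [0.99777], and power-range monitor): 0.91790 × 0.99777 × 0.87360 = 0.800

0.800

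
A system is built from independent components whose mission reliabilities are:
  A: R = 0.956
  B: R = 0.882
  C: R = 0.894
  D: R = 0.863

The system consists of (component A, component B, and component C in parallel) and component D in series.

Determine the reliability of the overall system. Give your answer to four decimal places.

0.8625

Parallel (A, B, and C): 1 − (1 − 0.956000)(1 − 0.882000)(1 − 0.894000) = 0.999450
Series ([0.999450] and D): 0.999450 × 0.863000 = 0.8625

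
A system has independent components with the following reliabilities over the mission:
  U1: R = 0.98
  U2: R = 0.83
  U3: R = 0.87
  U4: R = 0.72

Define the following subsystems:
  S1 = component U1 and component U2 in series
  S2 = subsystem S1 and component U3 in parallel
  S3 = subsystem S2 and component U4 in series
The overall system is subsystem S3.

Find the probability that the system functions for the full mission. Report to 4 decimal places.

Series (U1 and U2): 0.980000 × 0.830000 = 0.813400
Parallel ([0.813400] and U3): 1 − (1 − 0.813400)(1 − 0.870000) = 0.975742
Series ([0.975742] and U4): 0.975742 × 0.720000 = 0.7025

0.7025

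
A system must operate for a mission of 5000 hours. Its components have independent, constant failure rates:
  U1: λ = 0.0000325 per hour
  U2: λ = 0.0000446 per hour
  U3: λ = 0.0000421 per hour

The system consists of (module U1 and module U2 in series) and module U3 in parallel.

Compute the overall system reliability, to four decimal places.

0.9393

R(U1) = exp(−0.0000325 × 5000) = 0.850016
R(U2) = exp(−0.0000446 × 5000) = 0.800115
R(U3) = exp(−0.0000421 × 5000) = 0.810179
Series (U1 and U2): 0.850016 × 0.800115 = 0.680111
Parallel ([0.680111] and U3): 1 − (1 − 0.680111)(1 − 0.810179) = 0.9393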